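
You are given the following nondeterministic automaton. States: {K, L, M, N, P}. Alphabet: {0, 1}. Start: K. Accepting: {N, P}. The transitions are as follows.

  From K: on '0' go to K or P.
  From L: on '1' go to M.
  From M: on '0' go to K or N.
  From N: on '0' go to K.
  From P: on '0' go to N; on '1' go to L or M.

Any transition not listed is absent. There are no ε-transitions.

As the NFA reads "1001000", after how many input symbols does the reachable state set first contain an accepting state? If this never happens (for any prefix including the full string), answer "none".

none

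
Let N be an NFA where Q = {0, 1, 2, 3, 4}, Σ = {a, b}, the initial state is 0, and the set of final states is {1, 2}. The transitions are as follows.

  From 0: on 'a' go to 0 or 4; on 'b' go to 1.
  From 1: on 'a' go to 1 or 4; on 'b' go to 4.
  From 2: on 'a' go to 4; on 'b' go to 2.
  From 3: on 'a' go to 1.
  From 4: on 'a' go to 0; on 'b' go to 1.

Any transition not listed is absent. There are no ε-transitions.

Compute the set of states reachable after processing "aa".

{0, 4}

Start in {0}.
Read 'a': 0→{0, 4}; now {0, 4}.
Read 'a': 0→{0, 4}, 4→{0}; now {0, 4}.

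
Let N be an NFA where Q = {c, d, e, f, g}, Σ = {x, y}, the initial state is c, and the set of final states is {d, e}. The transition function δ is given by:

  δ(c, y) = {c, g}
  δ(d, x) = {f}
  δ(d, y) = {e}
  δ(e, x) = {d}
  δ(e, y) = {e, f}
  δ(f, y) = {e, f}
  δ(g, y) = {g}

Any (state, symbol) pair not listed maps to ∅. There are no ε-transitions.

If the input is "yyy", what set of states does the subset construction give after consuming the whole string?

{c, g}

Start in {c}.
Read 'y': c→{c, g}; now {c, g}.
Read 'y': c→{c, g}, g→{g}; now {c, g}.
Read 'y': c→{c, g}, g→{g}; now {c, g}.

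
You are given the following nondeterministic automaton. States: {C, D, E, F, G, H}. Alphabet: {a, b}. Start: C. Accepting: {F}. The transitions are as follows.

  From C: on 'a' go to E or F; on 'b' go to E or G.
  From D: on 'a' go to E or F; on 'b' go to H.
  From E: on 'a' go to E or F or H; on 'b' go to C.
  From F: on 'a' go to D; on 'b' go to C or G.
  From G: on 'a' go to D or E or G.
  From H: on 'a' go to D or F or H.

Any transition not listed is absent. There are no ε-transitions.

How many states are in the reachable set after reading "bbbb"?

Start in {C}.
Read 'b': {C} → {E, G}.
Read 'b': {E, G} → {C}.
Read 'b': {C} → {E, G}.
Read 'b': {E, G} → {C}.
That set has 1 state.

1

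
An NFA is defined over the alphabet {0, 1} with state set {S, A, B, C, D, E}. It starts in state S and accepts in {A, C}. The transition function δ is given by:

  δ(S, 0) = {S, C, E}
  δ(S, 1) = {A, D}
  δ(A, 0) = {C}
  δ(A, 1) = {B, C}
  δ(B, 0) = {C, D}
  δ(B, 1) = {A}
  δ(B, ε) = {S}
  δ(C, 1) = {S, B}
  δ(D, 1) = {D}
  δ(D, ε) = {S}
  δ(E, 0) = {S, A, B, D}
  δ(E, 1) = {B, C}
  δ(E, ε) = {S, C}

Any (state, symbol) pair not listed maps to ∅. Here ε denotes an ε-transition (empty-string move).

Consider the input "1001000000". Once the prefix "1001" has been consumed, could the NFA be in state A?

Yes

Start in {S}.
Read '1': S→{A, D}; union {A, D}; ε-closure = {S, A, D}.
Read '0': S→{S, C, E}, A→{C}, D→∅; now {S, C, E}.
Read '0': S→{S, C, E}, C→∅, E→{S, A, B, D}; now {S, A, B, C, D, E}.
Read '1': S→{A, D}, A→{B, C}, B→{A}, C→{S, B}, D→{D}, E→{B, C}; now {S, A, B, C, D}.
State A is in {S, A, B, C, D}.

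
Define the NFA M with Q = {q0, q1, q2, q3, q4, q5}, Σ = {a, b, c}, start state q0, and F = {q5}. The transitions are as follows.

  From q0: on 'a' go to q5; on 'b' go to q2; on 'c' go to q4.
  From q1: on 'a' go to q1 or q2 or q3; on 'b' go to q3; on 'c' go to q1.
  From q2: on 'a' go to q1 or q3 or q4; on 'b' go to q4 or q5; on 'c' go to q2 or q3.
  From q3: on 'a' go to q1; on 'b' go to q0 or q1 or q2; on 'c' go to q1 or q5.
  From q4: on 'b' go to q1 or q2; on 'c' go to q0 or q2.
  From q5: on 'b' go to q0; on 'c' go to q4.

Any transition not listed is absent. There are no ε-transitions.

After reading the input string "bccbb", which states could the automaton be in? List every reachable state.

{q0, q1, q2, q3, q4, q5}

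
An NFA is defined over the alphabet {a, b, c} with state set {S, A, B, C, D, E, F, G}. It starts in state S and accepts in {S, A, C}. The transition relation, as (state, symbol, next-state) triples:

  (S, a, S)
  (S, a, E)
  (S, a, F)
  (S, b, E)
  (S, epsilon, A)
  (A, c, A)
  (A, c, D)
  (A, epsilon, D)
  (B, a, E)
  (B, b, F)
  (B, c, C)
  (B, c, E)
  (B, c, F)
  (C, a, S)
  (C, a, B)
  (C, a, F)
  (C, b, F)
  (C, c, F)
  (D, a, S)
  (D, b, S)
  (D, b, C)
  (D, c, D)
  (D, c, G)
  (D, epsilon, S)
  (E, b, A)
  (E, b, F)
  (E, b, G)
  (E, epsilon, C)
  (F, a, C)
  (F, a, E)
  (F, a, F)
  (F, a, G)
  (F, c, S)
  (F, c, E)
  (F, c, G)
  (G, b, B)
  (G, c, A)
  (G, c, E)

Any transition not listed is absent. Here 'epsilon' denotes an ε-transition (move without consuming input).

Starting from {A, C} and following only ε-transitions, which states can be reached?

Begin with {A, C}.
ε-move A → D; add D.
ε-move D → S; add S.

{S, A, C, D}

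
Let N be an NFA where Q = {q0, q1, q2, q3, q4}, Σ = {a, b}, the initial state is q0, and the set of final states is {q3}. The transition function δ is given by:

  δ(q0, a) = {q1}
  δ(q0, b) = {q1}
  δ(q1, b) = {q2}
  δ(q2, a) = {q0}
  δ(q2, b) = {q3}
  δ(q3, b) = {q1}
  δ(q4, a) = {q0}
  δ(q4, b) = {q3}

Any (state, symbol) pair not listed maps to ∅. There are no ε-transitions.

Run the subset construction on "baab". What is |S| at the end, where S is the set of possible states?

0

Start in {q0}.
Read 'b': {q0} → {q1}.
Read 'a': {q1} → ∅.
The set is empty and remains empty for the remaining 2 symbols.
That set has 0 states.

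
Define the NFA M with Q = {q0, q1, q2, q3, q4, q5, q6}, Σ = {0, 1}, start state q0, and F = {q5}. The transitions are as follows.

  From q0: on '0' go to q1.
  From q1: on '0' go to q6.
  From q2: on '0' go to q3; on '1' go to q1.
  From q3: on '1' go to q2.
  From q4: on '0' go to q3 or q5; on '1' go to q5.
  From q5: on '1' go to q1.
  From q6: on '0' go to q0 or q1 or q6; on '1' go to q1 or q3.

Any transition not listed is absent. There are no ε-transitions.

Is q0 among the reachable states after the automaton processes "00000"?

Yes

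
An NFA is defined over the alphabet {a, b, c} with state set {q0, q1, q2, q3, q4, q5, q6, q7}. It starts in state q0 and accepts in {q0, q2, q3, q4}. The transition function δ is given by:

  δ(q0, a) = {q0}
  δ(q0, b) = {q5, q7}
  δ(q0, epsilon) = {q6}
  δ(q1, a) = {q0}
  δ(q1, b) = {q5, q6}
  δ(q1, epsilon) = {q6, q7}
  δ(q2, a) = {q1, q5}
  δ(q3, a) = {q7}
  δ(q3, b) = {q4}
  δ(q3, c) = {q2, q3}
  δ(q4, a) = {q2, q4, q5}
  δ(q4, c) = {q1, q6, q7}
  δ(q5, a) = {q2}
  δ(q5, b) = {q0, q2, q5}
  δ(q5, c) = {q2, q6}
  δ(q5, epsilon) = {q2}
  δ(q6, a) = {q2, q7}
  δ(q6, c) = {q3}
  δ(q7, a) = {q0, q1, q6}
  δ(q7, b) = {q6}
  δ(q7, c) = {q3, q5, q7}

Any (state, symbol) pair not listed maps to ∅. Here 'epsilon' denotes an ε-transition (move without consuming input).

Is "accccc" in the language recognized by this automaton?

Yes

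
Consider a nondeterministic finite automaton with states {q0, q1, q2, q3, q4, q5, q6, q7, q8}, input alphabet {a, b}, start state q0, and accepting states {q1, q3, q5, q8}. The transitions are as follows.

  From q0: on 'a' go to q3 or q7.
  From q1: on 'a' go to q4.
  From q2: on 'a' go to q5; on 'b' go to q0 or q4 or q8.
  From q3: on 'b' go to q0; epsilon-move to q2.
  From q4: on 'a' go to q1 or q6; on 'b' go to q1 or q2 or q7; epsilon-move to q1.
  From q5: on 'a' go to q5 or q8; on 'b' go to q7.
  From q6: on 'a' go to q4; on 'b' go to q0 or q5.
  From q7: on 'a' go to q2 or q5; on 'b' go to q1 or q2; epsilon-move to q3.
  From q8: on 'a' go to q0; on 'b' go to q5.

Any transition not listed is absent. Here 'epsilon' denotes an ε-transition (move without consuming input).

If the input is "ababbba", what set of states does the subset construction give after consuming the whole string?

{q0, q1, q2, q3, q4, q5, q6, q7, q8}

Start in {q0}.
Read 'a': q0→{q3, q7}; union {q3, q7}; ε-closure = {q2, q3, q7}.
Read 'b': q2→{q0, q4, q8}, q3→{q0}, q7→{q1, q2}; now {q0, q1, q2, q4, q8}.
Read 'a': q0→{q3, q7}, q1→{q4}, q2→{q5}, q4→{q1, q6}, q8→{q0}; union {q0, q1, q3, q4, q5, q6, q7}; ε-closure = {q0, q1, q2, q3, q4, q5, q6, q7}.
Read 'b': q0→∅, q1→∅, q2→{q0, q4, q8}, q3→{q0}, q4→{q1, q2, q7}, q5→{q7}, q6→{q0, q5}, q7→{q1, q2}; union {q0, q1, q2, q4, q5, q7, q8}; ε-closure = {q0, q1, q2, q3, q4, q5, q7, q8}.
Read 'b': q0→∅, q1→∅, q2→{q0, q4, q8}, q3→{q0}, q4→{q1, q2, q7}, q5→{q7}, q7→{q1, q2}, q8→{q5}; union {q0, q1, q2, q4, q5, q7, q8}; ε-closure = {q0, q1, q2, q3, q4, q5, q7, q8}.
Read 'b': q0→∅, q1→∅, q2→{q0, q4, q8}, q3→{q0}, q4→{q1, q2, q7}, q5→{q7}, q7→{q1, q2}, q8→{q5}; union {q0, q1, q2, q4, q5, q7, q8}; ε-closure = {q0, q1, q2, q3, q4, q5, q7, q8}.
Read 'a': q0→{q3, q7}, q1→{q4}, q2→{q5}, q3→∅, q4→{q1, q6}, q5→{q5, q8}, q7→{q2, q5}, q8→{q0}; now {q0, q1, q2, q3, q4, q5, q6, q7, q8}.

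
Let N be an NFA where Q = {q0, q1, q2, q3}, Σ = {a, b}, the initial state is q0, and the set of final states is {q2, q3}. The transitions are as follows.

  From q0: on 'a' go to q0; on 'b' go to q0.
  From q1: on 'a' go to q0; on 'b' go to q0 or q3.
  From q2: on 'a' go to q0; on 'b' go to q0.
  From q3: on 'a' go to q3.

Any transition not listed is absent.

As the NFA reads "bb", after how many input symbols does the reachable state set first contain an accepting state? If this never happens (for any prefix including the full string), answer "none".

none

Start in {q0}.
Read 'b': q0→{q0}; now {q0}.
Read 'b': q0→{q0}; now {q0}.
No reachable set along the way intersects F.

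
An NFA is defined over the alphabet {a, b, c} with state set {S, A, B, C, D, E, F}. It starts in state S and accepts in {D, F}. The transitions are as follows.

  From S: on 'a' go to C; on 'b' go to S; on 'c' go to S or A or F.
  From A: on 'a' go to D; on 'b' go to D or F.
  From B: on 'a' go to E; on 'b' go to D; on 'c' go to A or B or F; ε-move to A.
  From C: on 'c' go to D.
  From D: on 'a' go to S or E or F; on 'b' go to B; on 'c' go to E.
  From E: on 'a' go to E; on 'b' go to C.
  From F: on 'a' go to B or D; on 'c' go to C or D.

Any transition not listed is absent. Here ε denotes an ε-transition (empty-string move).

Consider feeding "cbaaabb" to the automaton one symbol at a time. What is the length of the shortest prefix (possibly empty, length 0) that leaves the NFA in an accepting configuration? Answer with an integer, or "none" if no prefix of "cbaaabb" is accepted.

Start in {S}.
Read 'c': {S} → {S, A, F}.
None of the earlier sets intersect F, but {S, A, F} does.

1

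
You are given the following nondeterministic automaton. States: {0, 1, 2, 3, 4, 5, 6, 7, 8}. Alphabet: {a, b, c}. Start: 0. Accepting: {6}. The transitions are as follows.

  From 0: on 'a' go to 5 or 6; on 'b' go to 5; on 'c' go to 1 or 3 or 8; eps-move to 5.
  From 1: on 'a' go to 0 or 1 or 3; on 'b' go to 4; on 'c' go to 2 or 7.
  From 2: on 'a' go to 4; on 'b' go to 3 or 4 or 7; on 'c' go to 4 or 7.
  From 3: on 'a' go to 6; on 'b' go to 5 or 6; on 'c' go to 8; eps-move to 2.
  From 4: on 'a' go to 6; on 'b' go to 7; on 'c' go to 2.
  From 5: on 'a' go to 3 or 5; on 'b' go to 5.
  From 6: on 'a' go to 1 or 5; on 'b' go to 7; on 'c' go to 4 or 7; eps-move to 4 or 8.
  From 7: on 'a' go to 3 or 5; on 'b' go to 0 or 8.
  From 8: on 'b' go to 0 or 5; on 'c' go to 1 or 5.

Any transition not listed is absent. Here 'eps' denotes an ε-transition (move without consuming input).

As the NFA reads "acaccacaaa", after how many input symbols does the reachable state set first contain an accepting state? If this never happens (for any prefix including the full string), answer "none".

1

Start: ε-closure({0}) = {0, 5}.
Read 'a': {0, 5} → {2, 3, 4, 5, 6, 8}.
None of the earlier sets intersect F, but {2, 3, 4, 5, 6, 8} does.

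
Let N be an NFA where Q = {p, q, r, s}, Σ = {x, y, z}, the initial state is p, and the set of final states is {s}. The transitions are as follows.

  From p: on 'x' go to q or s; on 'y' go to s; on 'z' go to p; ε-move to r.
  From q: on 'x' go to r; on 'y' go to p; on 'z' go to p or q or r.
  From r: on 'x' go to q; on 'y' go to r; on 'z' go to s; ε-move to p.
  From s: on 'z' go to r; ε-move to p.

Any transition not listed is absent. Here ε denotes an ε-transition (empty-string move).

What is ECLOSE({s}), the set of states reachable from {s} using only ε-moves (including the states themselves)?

{p, r, s}

Begin with {s}.
ε-move s → p; add p.
ε-move p → r; add r.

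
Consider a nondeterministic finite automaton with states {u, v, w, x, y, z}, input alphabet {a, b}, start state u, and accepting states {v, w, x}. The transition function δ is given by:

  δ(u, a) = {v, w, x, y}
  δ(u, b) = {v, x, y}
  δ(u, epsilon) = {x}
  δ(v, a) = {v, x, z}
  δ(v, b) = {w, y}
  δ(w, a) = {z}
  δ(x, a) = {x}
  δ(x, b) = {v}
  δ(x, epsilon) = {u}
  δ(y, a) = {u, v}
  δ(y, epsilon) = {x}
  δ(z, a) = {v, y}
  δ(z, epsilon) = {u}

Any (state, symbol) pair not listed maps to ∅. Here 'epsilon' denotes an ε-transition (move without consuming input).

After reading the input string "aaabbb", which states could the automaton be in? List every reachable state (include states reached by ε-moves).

{u, v, w, x, y}

Start: ε-closure({u}) = {u, x}.
Read 'a': {u, x} → {u, v, w, x, y}.
Read 'a': {u, v, w, x, y} → {u, v, w, x, y, z}.
Read 'a': {u, v, w, x, y, z} → {u, v, w, x, y, z}.
Read 'b': {u, v, w, x, y, z} → {u, v, w, x, y}.
Read 'b': {u, v, w, x, y} → {u, v, w, x, y}.
Read 'b': {u, v, w, x, y} → {u, v, w, x, y}.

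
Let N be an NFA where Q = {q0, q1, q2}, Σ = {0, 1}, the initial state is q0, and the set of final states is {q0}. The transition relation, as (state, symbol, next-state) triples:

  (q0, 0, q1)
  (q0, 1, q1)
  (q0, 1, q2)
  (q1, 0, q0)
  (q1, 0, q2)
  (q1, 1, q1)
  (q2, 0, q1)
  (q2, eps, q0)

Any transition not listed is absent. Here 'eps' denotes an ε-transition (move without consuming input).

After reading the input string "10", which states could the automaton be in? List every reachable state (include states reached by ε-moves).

Start in {q0}.
Read '1': q0→{q1, q2}; union {q1, q2}; ε-closure = {q0, q1, q2}.
Read '0': q0→{q1}, q1→{q0, q2}, q2→{q1}; now {q0, q1, q2}.

{q0, q1, q2}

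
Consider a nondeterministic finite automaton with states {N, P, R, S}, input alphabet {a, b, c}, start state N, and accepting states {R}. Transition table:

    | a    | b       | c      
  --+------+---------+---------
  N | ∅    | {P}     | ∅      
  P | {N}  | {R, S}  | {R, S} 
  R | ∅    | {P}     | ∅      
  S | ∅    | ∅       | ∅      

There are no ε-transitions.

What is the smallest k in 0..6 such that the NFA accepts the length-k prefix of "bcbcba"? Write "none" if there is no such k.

Start in {N}.
Read 'b': {N} → {P}.
Read 'c': {P} → {R, S}.
None of the earlier sets intersect F, but {R, S} does.

2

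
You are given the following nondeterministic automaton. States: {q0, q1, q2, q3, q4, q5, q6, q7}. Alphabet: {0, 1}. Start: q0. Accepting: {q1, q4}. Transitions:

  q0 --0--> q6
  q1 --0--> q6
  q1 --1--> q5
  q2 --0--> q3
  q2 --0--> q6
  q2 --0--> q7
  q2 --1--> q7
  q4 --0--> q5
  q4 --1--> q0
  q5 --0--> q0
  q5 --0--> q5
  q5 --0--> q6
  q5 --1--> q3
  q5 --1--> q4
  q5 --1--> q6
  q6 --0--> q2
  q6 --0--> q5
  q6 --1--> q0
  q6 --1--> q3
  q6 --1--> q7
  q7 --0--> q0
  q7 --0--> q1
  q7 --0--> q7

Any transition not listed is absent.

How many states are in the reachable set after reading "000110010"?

6

Start in {q0}.
Read '0': {q0} → {q6}.
Read '0': {q6} → {q2, q5}.
Read '0': {q2, q5} → {q0, q3, q5, q6, q7}.
Read '1': {q0, q3, q5, q6, q7} → {q0, q3, q4, q6, q7}.
Read '1': {q0, q3, q4, q6, q7} → {q0, q3, q7}.
Read '0': {q0, q3, q7} → {q0, q1, q6, q7}.
Read '0': {q0, q1, q6, q7} → {q0, q1, q2, q5, q6, q7}.
Read '1': {q0, q1, q2, q5, q6, q7} → {q0, q3, q4, q5, q6, q7}.
Read '0': {q0, q3, q4, q5, q6, q7} → {q0, q1, q2, q5, q6, q7}.
That set has 6 states.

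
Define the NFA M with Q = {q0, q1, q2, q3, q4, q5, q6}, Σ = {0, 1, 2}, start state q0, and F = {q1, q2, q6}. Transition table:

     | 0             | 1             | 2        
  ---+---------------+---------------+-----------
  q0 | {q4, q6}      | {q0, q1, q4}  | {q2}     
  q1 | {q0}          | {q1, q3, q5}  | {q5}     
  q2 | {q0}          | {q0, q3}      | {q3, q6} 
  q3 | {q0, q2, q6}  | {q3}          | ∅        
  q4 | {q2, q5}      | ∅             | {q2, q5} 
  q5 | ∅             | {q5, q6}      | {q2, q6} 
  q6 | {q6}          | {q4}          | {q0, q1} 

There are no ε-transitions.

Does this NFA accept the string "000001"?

Start in {q0}.
Read '0': {q0} → {q4, q6}.
Read '0': {q4, q6} → {q2, q5, q6}.
Read '0': {q2, q5, q6} → {q0, q6}.
Read '0': {q0, q6} → {q4, q6}.
Read '0': {q4, q6} → {q2, q5, q6}.
Read '1': {q2, q5, q6} → {q0, q3, q4, q5, q6}.
The final set {q0, q3, q4, q5, q6} contains the accepting state q6.

Yes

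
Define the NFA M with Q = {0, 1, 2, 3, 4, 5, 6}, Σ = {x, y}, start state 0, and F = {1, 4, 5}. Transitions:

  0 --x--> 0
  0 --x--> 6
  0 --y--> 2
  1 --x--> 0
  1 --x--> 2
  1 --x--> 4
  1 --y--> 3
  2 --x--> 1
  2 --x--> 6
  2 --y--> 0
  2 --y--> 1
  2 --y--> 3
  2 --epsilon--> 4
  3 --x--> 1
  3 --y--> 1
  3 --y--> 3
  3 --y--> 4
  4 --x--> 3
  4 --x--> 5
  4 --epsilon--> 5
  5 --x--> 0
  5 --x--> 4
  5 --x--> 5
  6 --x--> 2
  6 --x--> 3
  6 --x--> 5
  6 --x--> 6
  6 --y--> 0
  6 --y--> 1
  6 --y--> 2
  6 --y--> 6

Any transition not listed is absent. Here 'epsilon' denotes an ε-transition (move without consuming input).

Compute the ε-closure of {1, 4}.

Begin with {1, 4}.
ε-move 4 → 5; add 5.

{1, 4, 5}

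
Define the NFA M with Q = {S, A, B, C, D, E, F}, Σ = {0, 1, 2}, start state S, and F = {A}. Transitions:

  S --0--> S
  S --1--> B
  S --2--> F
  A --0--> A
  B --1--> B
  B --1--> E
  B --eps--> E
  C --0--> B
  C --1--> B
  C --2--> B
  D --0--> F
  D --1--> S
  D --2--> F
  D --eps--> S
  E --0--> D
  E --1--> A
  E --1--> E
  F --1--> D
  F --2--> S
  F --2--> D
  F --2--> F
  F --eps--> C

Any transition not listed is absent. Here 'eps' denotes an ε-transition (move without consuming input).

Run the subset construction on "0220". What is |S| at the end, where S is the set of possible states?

6

Start in {S}.
Read '0': S→{S}; now {S}.
Read '2': S→{F}; union {F}; ε-closure = {C, F}.
Read '2': C→{B}, F→{S, D, F}; union {S, B, D, F}; ε-closure = {S, B, C, D, E, F}.
Read '0': S→{S}, B→∅, C→{B}, D→{F}, E→{D}, F→∅; union {S, B, D, F}; ε-closure = {S, B, C, D, E, F}.
That set has 6 states.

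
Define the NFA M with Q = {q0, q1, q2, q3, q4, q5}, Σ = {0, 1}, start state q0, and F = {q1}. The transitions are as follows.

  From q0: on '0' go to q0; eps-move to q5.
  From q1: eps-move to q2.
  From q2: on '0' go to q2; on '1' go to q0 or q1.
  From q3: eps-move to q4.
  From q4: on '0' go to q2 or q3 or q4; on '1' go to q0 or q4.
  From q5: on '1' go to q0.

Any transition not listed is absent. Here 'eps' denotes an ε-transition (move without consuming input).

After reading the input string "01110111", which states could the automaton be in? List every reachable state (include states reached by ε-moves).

{q0, q5}

Start: ε-closure({q0}) = {q0, q5}.
Read '0': q0→{q0}, q5→∅; union {q0}; ε-closure = {q0, q5}.
Read '1': q0→∅, q5→{q0}; union {q0}; ε-closure = {q0, q5}.
Read '1': q0→∅, q5→{q0}; union {q0}; ε-closure = {q0, q5}.
Read '1': q0→∅, q5→{q0}; union {q0}; ε-closure = {q0, q5}.
Read '0': q0→{q0}, q5→∅; union {q0}; ε-closure = {q0, q5}.
Read '1': q0→∅, q5→{q0}; union {q0}; ε-closure = {q0, q5}.
Read '1': q0→∅, q5→{q0}; union {q0}; ε-closure = {q0, q5}.
Read '1': q0→∅, q5→{q0}; union {q0}; ε-closure = {q0, q5}.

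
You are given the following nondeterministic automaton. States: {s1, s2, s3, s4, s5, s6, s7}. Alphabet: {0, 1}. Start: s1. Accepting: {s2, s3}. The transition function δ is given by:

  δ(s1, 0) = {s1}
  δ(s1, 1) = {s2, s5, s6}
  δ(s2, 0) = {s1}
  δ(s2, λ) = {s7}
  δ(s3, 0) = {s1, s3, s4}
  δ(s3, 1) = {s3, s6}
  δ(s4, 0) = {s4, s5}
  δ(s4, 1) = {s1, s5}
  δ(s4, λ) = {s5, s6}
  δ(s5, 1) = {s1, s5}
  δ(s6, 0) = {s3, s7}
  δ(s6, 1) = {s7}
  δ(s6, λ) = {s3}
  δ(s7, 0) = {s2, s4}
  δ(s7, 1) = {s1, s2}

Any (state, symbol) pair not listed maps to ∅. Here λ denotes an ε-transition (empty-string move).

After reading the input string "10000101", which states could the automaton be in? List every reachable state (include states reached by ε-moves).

{s1, s2, s3, s5, s6, s7}

Start in {s1}.
Read '1': {s1} → {s2, s3, s5, s6, s7}.
Read '0': {s2, s3, s5, s6, s7} → {s1, s2, s3, s4, s5, s6, s7}.
Read '0': {s1, s2, s3, s4, s5, s6, s7} → {s1, s2, s3, s4, s5, s6, s7}.
Read '0': {s1, s2, s3, s4, s5, s6, s7} → {s1, s2, s3, s4, s5, s6, s7}.
Read '0': {s1, s2, s3, s4, s5, s6, s7} → {s1, s2, s3, s4, s5, s6, s7}.
Read '1': {s1, s2, s3, s4, s5, s6, s7} → {s1, s2, s3, s5, s6, s7}.
Read '0': {s1, s2, s3, s5, s6, s7} → {s1, s2, s3, s4, s5, s6, s7}.
Read '1': {s1, s2, s3, s4, s5, s6, s7} → {s1, s2, s3, s5, s6, s7}.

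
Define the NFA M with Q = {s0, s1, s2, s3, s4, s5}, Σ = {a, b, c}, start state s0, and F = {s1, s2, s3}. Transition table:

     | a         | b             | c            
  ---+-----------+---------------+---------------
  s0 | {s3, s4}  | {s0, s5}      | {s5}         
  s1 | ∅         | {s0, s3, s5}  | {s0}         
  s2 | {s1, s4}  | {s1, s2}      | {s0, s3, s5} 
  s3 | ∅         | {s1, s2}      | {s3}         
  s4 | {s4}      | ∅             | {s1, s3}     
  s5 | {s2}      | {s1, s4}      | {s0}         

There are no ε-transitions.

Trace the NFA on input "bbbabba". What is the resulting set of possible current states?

Start in {s0}.
Read 'b': {s0} → {s0, s5}.
Read 'b': {s0, s5} → {s0, s1, s4, s5}.
Read 'b': {s0, s1, s4, s5} → {s0, s1, s3, s4, s5}.
Read 'a': {s0, s1, s3, s4, s5} → {s2, s3, s4}.
Read 'b': {s2, s3, s4} → {s1, s2}.
Read 'b': {s1, s2} → {s0, s1, s2, s3, s5}.
Read 'a': {s0, s1, s2, s3, s5} → {s1, s2, s3, s4}.

{s1, s2, s3, s4}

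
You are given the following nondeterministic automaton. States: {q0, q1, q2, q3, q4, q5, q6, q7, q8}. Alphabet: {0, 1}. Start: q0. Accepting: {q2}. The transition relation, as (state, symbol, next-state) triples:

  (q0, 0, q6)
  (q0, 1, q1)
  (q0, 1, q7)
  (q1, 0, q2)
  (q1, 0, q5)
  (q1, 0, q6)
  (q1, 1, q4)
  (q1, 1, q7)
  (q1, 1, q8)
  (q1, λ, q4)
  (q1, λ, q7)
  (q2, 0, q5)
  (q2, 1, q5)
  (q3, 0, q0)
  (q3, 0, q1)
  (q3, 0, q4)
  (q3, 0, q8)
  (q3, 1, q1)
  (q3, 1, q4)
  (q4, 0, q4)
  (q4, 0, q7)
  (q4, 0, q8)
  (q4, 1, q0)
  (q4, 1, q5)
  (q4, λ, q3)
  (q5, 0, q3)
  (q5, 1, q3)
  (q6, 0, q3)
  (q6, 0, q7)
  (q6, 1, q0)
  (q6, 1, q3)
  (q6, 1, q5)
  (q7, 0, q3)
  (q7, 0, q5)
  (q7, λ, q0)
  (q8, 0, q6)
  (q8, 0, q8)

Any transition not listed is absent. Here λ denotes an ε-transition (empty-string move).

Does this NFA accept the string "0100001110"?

Start in {q0}.
Read '0': {q0} → {q6}.
Read '1': {q6} → {q0, q3, q5}.
Read '0': {q0, q3, q5} → {q0, q1, q3, q4, q6, q7, q8}.
Read '0': {q0, q1, q3, q4, q6, q7, q8} → {q0, q1, q2, q3, q4, q5, q6, q7, q8}.
Read '0': {q0, q1, q2, q3, q4, q5, q6, q7, q8} → {q0, q1, q2, q3, q4, q5, q6, q7, q8}.
Read '0': {q0, q1, q2, q3, q4, q5, q6, q7, q8} → {q0, q1, q2, q3, q4, q5, q6, q7, q8}.
Read '1': {q0, q1, q2, q3, q4, q5, q6, q7, q8} → {q0, q1, q3, q4, q5, q7, q8}.
Read '1': {q0, q1, q3, q4, q5, q7, q8} → {q0, q1, q3, q4, q5, q7, q8}.
Read '1': {q0, q1, q3, q4, q5, q7, q8} → {q0, q1, q3, q4, q5, q7, q8}.
Read '0': {q0, q1, q3, q4, q5, q7, q8} → {q0, q1, q2, q3, q4, q5, q6, q7, q8}.
The final set {q0, q1, q2, q3, q4, q5, q6, q7, q8} contains the accepting state q2.

Yes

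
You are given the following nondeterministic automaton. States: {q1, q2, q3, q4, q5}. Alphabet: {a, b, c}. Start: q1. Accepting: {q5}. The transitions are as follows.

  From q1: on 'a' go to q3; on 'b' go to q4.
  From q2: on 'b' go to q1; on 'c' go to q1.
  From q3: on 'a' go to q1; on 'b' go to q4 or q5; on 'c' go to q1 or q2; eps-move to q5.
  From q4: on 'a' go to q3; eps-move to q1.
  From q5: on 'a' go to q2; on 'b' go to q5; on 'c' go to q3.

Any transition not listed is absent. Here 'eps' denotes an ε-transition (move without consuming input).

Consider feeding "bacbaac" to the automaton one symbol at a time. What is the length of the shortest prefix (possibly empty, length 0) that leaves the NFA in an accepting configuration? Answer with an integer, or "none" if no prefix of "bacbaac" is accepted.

2

Start in {q1}.
Read 'b': {q1} → {q1, q4}.
Read 'a': {q1, q4} → {q3, q5}.
None of the earlier sets intersect F, but {q3, q5} does.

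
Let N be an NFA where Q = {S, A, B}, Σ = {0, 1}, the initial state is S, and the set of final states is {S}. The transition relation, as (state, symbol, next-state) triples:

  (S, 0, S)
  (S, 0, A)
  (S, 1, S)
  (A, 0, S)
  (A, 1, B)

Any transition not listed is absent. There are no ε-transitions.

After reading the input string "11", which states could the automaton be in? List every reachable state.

Start in {S}.
Read '1': {S} → {S}.
Read '1': {S} → {S}.

{S}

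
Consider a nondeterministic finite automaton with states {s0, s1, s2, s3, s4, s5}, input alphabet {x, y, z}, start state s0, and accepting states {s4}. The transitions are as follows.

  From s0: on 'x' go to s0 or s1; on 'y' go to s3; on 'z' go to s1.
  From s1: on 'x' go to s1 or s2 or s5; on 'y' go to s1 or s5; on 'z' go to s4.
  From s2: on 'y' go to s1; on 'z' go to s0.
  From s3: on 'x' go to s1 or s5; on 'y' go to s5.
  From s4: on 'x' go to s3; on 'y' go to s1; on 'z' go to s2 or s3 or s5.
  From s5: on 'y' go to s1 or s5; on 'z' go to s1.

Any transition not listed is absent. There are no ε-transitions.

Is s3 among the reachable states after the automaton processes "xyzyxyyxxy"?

No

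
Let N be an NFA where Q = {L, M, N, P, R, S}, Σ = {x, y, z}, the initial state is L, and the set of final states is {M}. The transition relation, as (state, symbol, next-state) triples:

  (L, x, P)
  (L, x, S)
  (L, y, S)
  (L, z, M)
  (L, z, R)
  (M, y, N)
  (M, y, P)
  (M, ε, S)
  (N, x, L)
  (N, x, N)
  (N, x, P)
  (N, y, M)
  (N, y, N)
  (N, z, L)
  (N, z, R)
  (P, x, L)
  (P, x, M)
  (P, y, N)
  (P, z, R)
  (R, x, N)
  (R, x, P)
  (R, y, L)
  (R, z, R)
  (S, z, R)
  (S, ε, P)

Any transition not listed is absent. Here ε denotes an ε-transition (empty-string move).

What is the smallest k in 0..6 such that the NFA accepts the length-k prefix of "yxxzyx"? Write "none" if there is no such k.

Start in {L}.
Read 'y': L→{S}; union {S}; ε-closure = {P, S}.
Read 'x': P→{L, M}, S→∅; union {L, M}; ε-closure = {L, M, P, S}.
None of the earlier sets intersect F, but {L, M, P, S} does.

2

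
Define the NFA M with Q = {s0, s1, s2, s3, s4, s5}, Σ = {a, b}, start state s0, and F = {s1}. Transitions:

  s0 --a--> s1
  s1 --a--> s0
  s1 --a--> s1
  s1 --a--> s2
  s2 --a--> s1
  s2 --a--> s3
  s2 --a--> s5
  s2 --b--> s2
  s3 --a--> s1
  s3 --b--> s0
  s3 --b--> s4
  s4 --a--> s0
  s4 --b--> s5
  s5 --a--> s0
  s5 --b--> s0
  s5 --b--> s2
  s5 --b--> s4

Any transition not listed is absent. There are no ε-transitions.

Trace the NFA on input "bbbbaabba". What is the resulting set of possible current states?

Start in {s0}.
Read 'b': s0→∅; now ∅.
The set is empty and remains empty for the remaining 8 symbols.

∅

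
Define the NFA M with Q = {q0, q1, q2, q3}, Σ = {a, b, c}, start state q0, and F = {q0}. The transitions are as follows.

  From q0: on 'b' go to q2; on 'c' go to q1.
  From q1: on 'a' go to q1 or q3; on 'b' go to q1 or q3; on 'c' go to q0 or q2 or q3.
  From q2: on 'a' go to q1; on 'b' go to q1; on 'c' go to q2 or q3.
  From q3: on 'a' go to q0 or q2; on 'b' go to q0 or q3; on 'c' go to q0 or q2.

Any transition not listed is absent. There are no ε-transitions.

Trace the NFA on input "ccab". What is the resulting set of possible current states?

Start in {q0}.
Read 'c': q0→{q1}; now {q1}.
Read 'c': q1→{q0, q2, q3}; now {q0, q2, q3}.
Read 'a': q0→∅, q2→{q1}, q3→{q0, q2}; now {q0, q1, q2}.
Read 'b': q0→{q2}, q1→{q1, q3}, q2→{q1}; now {q1, q2, q3}.

{q1, q2, q3}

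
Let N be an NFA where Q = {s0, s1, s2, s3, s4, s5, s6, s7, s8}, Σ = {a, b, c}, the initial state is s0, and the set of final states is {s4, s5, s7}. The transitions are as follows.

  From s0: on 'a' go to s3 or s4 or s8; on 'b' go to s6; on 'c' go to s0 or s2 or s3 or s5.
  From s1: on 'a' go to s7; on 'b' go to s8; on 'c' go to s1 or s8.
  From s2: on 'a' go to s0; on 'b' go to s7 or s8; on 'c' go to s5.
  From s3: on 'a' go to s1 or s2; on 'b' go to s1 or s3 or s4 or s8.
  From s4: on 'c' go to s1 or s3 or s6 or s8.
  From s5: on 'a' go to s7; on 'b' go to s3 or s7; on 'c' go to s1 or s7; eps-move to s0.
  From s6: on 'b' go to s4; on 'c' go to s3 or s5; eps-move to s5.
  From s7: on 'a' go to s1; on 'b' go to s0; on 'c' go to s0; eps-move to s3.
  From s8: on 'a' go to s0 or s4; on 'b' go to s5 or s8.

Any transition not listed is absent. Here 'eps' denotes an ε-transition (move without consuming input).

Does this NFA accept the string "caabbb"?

Yes

Start in {s0}.
Read 'c': {s0} → {s0, s2, s3, s5}.
Read 'a': {s0, s2, s3, s5} → {s0, s1, s2, s3, s4, s7, s8}.
Read 'a': {s0, s1, s2, s3, s4, s7, s8} → {s0, s1, s2, s3, s4, s7, s8}.
Read 'b': {s0, s1, s2, s3, s4, s7, s8} → {s0, s1, s3, s4, s5, s6, s7, s8}.
Read 'b': {s0, s1, s3, s4, s5, s6, s7, s8} → {s0, s1, s3, s4, s5, s6, s7, s8}.
Read 'b': {s0, s1, s3, s4, s5, s6, s7, s8} → {s0, s1, s3, s4, s5, s6, s7, s8}.
The final set {s0, s1, s3, s4, s5, s6, s7, s8} contains the accepting states s4, s5, s7.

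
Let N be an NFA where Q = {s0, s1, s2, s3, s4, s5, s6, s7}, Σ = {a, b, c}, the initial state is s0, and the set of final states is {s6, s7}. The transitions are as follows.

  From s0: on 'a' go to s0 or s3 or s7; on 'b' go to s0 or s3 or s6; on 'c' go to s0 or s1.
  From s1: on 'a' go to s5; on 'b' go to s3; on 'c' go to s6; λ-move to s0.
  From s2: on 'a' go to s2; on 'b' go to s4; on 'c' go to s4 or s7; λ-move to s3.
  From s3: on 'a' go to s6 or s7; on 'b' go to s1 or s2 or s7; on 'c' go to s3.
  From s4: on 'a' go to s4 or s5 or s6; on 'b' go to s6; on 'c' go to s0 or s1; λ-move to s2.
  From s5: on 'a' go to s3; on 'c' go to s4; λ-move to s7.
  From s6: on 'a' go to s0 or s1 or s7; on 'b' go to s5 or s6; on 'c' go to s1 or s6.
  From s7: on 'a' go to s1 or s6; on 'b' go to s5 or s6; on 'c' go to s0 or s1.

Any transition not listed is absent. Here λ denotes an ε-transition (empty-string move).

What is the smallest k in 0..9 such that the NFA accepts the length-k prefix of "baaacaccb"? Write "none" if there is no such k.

1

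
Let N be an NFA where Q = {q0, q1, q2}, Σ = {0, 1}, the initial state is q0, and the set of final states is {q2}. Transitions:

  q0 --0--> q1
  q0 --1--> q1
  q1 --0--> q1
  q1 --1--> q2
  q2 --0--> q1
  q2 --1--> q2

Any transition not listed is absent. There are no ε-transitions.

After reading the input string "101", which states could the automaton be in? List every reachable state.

Start in {q0}.
Read '1': q0→{q1}; now {q1}.
Read '0': q1→{q1}; now {q1}.
Read '1': q1→{q2}; now {q2}.

{q2}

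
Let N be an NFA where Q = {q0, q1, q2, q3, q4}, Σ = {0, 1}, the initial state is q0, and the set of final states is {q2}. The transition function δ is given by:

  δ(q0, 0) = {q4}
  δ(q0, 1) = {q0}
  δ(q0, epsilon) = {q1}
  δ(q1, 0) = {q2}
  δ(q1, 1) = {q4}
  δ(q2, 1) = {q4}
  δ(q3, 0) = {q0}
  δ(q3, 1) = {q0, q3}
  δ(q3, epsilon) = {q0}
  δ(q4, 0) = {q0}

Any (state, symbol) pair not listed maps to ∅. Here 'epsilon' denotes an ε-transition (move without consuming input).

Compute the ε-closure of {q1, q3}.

{q0, q1, q3}

Begin with {q1, q3}.
ε-move q3 → q0; add q0.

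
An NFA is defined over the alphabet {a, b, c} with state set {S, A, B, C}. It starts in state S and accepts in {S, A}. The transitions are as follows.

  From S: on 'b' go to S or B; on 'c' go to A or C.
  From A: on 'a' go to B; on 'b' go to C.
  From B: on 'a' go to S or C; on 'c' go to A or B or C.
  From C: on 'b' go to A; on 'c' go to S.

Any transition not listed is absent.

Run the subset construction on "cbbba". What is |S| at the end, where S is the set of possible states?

Start in {S}.
Read 'c': {S} → {A, C}.
Read 'b': {A, C} → {A, C}.
Read 'b': {A, C} → {A, C}.
Read 'b': {A, C} → {A, C}.
Read 'a': {A, C} → {B}.
That set has 1 state.

1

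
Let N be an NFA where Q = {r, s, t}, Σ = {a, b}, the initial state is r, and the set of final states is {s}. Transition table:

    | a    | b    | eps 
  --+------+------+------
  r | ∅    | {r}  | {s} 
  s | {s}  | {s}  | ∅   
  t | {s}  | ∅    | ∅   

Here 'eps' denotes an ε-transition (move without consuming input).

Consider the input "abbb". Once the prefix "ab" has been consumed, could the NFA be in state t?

No

Start: ε-closure({r}) = {r, s}.
Read 'a': {r, s} → {s}.
Read 'b': {s} → {s}.
State t is not in {s}.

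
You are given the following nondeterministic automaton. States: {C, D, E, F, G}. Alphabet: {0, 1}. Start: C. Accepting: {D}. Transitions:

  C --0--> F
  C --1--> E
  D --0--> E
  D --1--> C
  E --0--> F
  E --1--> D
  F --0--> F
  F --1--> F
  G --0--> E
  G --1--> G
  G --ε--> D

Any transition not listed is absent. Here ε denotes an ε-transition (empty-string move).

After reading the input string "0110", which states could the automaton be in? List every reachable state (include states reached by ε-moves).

{F}

Start in {C}.
Read '0': C→{F}; now {F}.
Read '1': F→{F}; now {F}.
Read '1': F→{F}; now {F}.
Read '0': F→{F}; now {F}.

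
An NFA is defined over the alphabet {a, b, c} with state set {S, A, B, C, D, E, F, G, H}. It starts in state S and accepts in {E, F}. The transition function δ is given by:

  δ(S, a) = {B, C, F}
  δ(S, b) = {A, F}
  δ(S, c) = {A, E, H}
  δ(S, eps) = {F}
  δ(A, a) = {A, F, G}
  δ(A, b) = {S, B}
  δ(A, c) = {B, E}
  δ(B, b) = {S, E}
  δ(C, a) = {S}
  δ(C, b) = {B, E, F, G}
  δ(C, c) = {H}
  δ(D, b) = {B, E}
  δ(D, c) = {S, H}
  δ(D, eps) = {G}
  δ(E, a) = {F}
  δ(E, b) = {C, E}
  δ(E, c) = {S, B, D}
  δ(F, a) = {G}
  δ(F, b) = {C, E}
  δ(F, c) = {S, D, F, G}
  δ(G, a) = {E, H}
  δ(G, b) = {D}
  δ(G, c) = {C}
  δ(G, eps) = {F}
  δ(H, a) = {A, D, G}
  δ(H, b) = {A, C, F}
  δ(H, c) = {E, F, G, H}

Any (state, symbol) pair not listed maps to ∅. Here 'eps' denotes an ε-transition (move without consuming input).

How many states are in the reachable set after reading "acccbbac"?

9

Start: ε-closure({S}) = {S, F}.
Read 'a': {S, F} → {B, C, F, G}.
Read 'c': {B, C, F, G} → {S, C, D, F, G, H}.
Read 'c': {S, C, D, F, G, H} → {S, A, C, D, E, F, G, H}.
Read 'c': {S, A, C, D, E, F, G, H} → {S, A, B, C, D, E, F, G, H}.
Read 'b': {S, A, B, C, D, E, F, G, H} → {S, A, B, C, D, E, F, G}.
Read 'b': {S, A, B, C, D, E, F, G} → {S, A, B, C, D, E, F, G}.
Read 'a': {S, A, B, C, D, E, F, G} → {S, A, B, C, E, F, G, H}.
Read 'c': {S, A, B, C, E, F, G, H} → {S, A, B, C, D, E, F, G, H}.
That set has 9 states.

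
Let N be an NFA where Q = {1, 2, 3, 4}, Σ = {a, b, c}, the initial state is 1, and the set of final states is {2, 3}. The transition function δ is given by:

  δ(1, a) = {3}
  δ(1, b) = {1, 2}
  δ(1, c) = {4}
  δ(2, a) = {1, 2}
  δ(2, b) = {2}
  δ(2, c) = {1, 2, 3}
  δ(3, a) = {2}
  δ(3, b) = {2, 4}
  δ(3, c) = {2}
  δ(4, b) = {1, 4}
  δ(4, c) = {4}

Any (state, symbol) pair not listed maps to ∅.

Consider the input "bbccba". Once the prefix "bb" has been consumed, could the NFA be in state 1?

Yes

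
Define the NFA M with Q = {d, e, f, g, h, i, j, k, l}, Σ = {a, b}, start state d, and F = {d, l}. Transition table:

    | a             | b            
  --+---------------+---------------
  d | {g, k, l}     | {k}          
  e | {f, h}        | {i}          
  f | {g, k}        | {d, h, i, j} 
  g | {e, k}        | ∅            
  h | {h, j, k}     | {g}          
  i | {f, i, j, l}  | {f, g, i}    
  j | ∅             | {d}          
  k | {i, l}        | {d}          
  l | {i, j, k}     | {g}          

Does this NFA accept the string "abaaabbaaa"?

Start in {d}.
Read 'a': d→{g, k, l}; now {g, k, l}.
Read 'b': g→∅, k→{d}, l→{g}; now {d, g}.
Read 'a': d→{g, k, l}, g→{e, k}; now {e, g, k, l}.
Read 'a': e→{f, h}, g→{e, k}, k→{i, l}, l→{i, j, k}; now {e, f, h, i, j, k, l}.
Read 'a': e→{f, h}, f→{g, k}, h→{h, j, k}, i→{f, i, j, l}, j→∅, k→{i, l}, l→{i, j, k}; now {f, g, h, i, j, k, l}.
Read 'b': f→{d, h, i, j}, g→∅, h→{g}, i→{f, g, i}, j→{d}, k→{d}, l→{g}; now {d, f, g, h, i, j}.
Read 'b': d→{k}, f→{d, h, i, j}, g→∅, h→{g}, i→{f, g, i}, j→{d}; now {d, f, g, h, i, j, k}.
Read 'a': d→{g, k, l}, f→{g, k}, g→{e, k}, h→{h, j, k}, i→{f, i, j, l}, j→∅, k→{i, l}; now {e, f, g, h, i, j, k, l}.
Read 'a': e→{f, h}, f→{g, k}, g→{e, k}, h→{h, j, k}, i→{f, i, j, l}, j→∅, k→{i, l}, l→{i, j, k}; now {e, f, g, h, i, j, k, l}.
Read 'a': e→{f, h}, f→{g, k}, g→{e, k}, h→{h, j, k}, i→{f, i, j, l}, j→∅, k→{i, l}, l→{i, j, k}; now {e, f, g, h, i, j, k, l}.
The final set {e, f, g, h, i, j, k, l} contains the accepting state l.

Yes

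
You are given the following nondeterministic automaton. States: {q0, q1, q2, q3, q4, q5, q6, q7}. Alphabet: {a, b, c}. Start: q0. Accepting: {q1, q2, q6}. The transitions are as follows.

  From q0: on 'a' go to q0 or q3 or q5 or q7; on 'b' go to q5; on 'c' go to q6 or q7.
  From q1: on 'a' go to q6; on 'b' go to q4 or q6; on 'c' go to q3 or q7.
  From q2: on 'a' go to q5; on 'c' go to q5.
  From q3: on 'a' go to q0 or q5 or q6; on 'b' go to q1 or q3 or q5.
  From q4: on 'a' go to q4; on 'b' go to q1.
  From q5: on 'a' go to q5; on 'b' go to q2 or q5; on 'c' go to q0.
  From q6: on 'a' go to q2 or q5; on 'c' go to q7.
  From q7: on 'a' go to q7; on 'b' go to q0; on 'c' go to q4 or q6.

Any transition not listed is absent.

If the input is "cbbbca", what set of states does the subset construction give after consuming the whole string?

Start in {q0}.
Read 'c': {q0} → {q6, q7}.
Read 'b': {q6, q7} → {q0}.
Read 'b': {q0} → {q5}.
Read 'b': {q5} → {q2, q5}.
Read 'c': {q2, q5} → {q0, q5}.
Read 'a': {q0, q5} → {q0, q3, q5, q7}.

{q0, q3, q5, q7}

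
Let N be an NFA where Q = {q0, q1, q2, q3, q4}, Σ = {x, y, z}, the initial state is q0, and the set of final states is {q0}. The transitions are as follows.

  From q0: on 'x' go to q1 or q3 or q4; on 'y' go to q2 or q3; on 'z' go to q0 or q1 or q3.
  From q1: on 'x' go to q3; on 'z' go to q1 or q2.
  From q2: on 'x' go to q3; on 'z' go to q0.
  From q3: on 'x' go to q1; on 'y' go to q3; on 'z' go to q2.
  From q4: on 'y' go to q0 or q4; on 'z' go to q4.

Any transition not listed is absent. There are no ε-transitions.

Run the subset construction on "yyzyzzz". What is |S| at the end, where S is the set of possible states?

Start in {q0}.
Read 'y': q0→{q2, q3}; now {q2, q3}.
Read 'y': q2→∅, q3→{q3}; now {q3}.
Read 'z': q3→{q2}; now {q2}.
Read 'y': q2→∅; now ∅.
The set is empty and remains empty for the remaining 3 symbols.
That set has 0 states.

0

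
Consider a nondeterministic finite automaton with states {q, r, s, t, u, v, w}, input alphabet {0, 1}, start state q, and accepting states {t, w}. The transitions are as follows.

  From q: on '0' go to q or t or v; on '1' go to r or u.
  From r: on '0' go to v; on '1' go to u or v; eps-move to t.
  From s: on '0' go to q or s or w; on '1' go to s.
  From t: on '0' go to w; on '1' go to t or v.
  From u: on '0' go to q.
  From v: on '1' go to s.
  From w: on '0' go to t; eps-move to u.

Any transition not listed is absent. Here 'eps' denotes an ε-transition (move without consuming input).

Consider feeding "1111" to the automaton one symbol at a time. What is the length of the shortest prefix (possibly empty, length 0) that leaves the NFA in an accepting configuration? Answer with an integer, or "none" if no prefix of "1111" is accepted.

1

Start in {q}.
Read '1': q→{r, u}; union {r, u}; ε-closure = {r, t, u}.
None of the earlier sets intersect F, but {r, t, u} does.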